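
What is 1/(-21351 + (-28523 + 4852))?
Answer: -1/45022 ≈ -2.2211e-5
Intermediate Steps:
1/(-21351 + (-28523 + 4852)) = 1/(-21351 - 23671) = 1/(-45022) = -1/45022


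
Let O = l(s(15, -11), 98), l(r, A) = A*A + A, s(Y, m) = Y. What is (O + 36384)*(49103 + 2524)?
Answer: 2379281922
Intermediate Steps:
l(r, A) = A + A² (l(r, A) = A² + A = A + A²)
O = 9702 (O = 98*(1 + 98) = 98*99 = 9702)
(O + 36384)*(49103 + 2524) = (9702 + 36384)*(49103 + 2524) = 46086*51627 = 2379281922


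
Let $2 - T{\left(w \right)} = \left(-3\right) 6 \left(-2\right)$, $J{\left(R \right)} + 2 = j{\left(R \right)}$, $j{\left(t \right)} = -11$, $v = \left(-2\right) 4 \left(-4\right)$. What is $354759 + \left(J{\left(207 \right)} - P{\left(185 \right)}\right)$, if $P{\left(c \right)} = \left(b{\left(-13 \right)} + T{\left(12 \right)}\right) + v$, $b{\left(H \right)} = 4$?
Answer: $354744$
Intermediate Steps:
$v = 32$ ($v = \left(-8\right) \left(-4\right) = 32$)
$J{\left(R \right)} = -13$ ($J{\left(R \right)} = -2 - 11 = -13$)
$T{\left(w \right)} = -34$ ($T{\left(w \right)} = 2 - \left(-3\right) 6 \left(-2\right) = 2 - \left(-18\right) \left(-2\right) = 2 - 36 = -34$)
$P{\left(c \right)} = 2$ ($P{\left(c \right)} = \left(4 - 34\right) + 32 = -30 + 32 = 2$)
$354759 + \left(J{\left(207 \right)} - P{\left(185 \right)}\right) = 354759 - 15 = 354744$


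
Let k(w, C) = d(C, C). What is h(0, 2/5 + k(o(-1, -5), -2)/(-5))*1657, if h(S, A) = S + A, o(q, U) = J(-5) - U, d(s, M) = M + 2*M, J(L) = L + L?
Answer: 13256/5 ≈ 2651.2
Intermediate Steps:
J(L) = 2*L
d(s, M) = 3*M
o(q, U) = -10 - U (o(q, U) = 2*(-5) - U = -10 - U)
k(w, C) = 3*C
h(S, A) = A + S
h(0, 2/5 + k(o(-1, -5), -2)/(-5))*1657 = ((2/5 + (3*(-2))/(-5)) + 0)*1657 = ((2*(⅕) - 6*(-⅕)) + 0)*1657 = ((⅖ + 6/5) + 0)*1657 = (8/5 + 0)*1657 = (8/5)*1657 = 13256/5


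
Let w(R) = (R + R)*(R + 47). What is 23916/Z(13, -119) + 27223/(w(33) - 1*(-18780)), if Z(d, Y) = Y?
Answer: -572179423/2863140 ≈ -199.84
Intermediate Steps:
w(R) = 2*R*(47 + R) (w(R) = (2*R)*(47 + R) = 2*R*(47 + R))
23916/Z(13, -119) + 27223/(w(33) - 1*(-18780)) = 23916/(-119) + 27223/(2*33*(47 + 33) - 1*(-18780)) = 23916*(-1/119) + 27223/(2*33*80 + 18780) = -23916/119 + 27223/(5280 + 18780) = -23916/119 + 27223/24060 = -572179423/2863140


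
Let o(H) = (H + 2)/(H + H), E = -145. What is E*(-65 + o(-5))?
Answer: 18763/2 ≈ 9381.5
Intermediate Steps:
o(H) = (2 + H)/(2*H) (o(H) = (2 + H)/((2*H)) = (2 + H)*(1/(2*H)) = (2 + H)/(2*H))
E*(-65 + o(-5)) = -145*(-65 + (½)*(2 - 5)/(-5)) = -145*(-65 + (½)*(-⅕)*(-3)) = -145*(-65 + 3/10) = -145*(-647/10) = 18763/2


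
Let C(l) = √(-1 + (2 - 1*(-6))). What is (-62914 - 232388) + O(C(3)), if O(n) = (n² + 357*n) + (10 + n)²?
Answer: -295188 + 377*√7 ≈ -2.9419e+5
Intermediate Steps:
C(l) = √7 (C(l) = √(-1 + (2 + 6)) = √(-1 + 8) = √7)
O(n) = n² + (10 + n)² + 357*n
(-62914 - 232388) + O(C(3)) = (-62914 - 232388) + (100 + 2*(√7)² + 377*√7) = -295302 + (100 + 2*7 + 377*√7) = -295302 + (100 + 14 + 377*√7) = -295302 + (114 + 377*√7) = -295188 + 377*√7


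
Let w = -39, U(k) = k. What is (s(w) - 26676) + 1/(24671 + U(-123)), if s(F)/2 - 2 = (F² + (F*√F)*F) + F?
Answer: -581983983/24548 + 3042*I*√39 ≈ -23708.0 + 18997.0*I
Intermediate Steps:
s(F) = 4 + 2*F + 2*F² + 2*F^(5/2) (s(F) = 4 + 2*((F² + (F*√F)*F) + F) = 4 + 2*((F² + F^(3/2)*F) + F) = 4 + 2*((F² + F^(5/2)) + F) = 4 + 2*(F + F² + F^(5/2)) = 4 + (2*F + 2*F² + 2*F^(5/2)) = 4 + 2*F + 2*F² + 2*F^(5/2))
(s(w) - 26676) + 1/(24671 + U(-123)) = ((4 + 2*(-39) + 2*(-39)² + 2*(-39)^(5/2)) - 26676) + 1/(24671 - 123) = ((4 - 78 + 2*1521 + 2*(1521*I*√39)) - 26676) + 1/24548 = ((4 - 78 + 3042 + 3042*I*√39) - 26676) + 1/24548 = ((2968 + 3042*I*√39) - 26676) + 1/24548 = (-23708 + 3042*I*√39) + 1/24548 = -581983983/24548 + 3042*I*√39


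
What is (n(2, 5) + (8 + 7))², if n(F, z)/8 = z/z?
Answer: 529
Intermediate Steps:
n(F, z) = 8 (n(F, z) = 8*(z/z) = 8*1 = 8)
(n(2, 5) + (8 + 7))² = (8 + (8 + 7))² = (8 + 15)² = 23² = 529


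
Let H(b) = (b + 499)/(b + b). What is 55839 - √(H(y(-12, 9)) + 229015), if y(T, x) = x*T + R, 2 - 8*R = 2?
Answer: 55839 - √296801094/36 ≈ 55360.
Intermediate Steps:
R = 0 (R = ¼ - ⅛*2 = ¼ - ¼ = 0)
y(T, x) = T*x (y(T, x) = x*T + 0 = T*x + 0 = T*x)
H(b) = (499 + b)/(2*b) (H(b) = (499 + b)/((2*b)) = (499 + b)*(1/(2*b)) = (499 + b)/(2*b))
55839 - √(H(y(-12, 9)) + 229015) = 55839 - √((499 - 12*9)/(2*((-12*9))) + 229015) = 55839 - √((½)*(499 - 108)/(-108) + 229015) = 55839 - √((½)*(-1/108)*391 + 229015) = 55839 - √(-391/216 + 229015) = 55839 - √(49466849/216) = 55839 - √296801094/36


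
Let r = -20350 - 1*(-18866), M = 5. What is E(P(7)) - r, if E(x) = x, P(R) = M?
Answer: 1489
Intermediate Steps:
P(R) = 5
r = -1484 (r = -20350 + 18866 = -1484)
E(P(7)) - r = 5 - 1*(-1484) = 5 + 1484 = 1489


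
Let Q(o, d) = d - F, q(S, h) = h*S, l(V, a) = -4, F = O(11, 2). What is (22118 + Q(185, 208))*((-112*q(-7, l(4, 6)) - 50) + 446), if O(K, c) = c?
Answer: -61167760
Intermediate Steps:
F = 2
q(S, h) = S*h
Q(o, d) = -2 + d (Q(o, d) = d - 1*2 = d - 2 = -2 + d)
(22118 + Q(185, 208))*((-112*q(-7, l(4, 6)) - 50) + 446) = (22118 + (-2 + 208))*((-(-784)*(-4) - 50) + 446) = (22118 + 206)*((-112*28 - 50) + 446) = 22324*((-3136 - 50) + 446) = 22324*(-3186 + 446) = 22324*(-2740) = -61167760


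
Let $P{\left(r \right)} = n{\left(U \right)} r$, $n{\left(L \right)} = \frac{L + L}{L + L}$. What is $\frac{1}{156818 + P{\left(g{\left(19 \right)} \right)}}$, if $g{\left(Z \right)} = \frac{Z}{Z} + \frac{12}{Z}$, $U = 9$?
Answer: $\frac{19}{2979573} \approx 6.3768 \cdot 10^{-6}$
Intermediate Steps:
$n{\left(L \right)} = 1$ ($n{\left(L \right)} = \frac{2 L}{2 L} = 2 L \frac{1}{2 L} = 1$)
$g{\left(Z \right)} = 1 + \frac{12}{Z}$
$P{\left(r \right)} = r$ ($P{\left(r \right)} = 1 r = r$)
$\frac{1}{156818 + P{\left(g{\left(19 \right)} \right)}} = \frac{1}{156818 + \frac{12 + 19}{19}} = \frac{1}{156818 + \frac{1}{19} \cdot 31} = \frac{1}{156818 + \frac{31}{19}} = \frac{1}{\frac{2979573}{19}} = \frac{19}{2979573}$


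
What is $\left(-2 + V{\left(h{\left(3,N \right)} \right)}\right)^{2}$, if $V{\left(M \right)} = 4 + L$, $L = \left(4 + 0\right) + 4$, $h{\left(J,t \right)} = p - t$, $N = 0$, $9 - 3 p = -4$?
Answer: $100$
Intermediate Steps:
$p = \frac{13}{3}$ ($p = 3 - - \frac{4}{3} = 3 + \frac{4}{3} = \frac{13}{3} \approx 4.3333$)
$h{\left(J,t \right)} = \frac{13}{3} - t$
$L = 8$ ($L = 4 + 4 = 8$)
$V{\left(M \right)} = 12$ ($V{\left(M \right)} = 4 + 8 = 12$)
$\left(-2 + V{\left(h{\left(3,N \right)} \right)}\right)^{2} = \left(-2 + 12\right)^{2} = 10^{2} = 100$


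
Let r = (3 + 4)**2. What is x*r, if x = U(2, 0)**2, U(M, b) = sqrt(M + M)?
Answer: 196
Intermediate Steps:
U(M, b) = sqrt(2)*sqrt(M) (U(M, b) = sqrt(2*M) = sqrt(2)*sqrt(M))
x = 4 (x = (sqrt(2)*sqrt(2))**2 = 2**2 = 4)
r = 49 (r = 7**2 = 49)
x*r = 4*49 = 196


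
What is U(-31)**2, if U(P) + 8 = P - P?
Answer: 64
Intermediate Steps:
U(P) = -8 (U(P) = -8 + (P - P) = -8 + 0 = -8)
U(-31)**2 = (-8)**2 = 64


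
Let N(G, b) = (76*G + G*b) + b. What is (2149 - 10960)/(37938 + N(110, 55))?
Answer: -8811/52403 ≈ -0.16814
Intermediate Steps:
N(G, b) = b + 76*G + G*b
(2149 - 10960)/(37938 + N(110, 55)) = (2149 - 10960)/(37938 + (55 + 76*110 + 110*55)) = -8811/(37938 + (55 + 8360 + 6050)) = -8811/(37938 + 14465) = -8811/52403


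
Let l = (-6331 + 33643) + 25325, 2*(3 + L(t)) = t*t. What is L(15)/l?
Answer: 219/105274 ≈ 0.0020803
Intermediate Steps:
L(t) = -3 + t²/2 (L(t) = -3 + (t*t)/2 = -3 + t²/2)
l = 52637 (l = 27312 + 25325 = 52637)
L(15)/l = (-3 + (½)*15²)/52637 = (-3 + (½)*225)*(1/52637) = (-3 + 225/2)*(1/52637) = (219/2)*(1/52637) = 219/105274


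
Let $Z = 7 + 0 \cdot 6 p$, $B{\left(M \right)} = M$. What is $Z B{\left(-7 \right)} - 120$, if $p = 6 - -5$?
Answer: $-169$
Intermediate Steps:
$p = 11$ ($p = 6 + 5 = 11$)
$Z = 7$ ($Z = 7 + 0 \cdot 6 \cdot 11 = 7 + 0 \cdot 11 = 7 + 0 = 7$)
$Z B{\left(-7 \right)} - 120 = 7 \left(-7\right) - 120 = -49 - 120 = -169$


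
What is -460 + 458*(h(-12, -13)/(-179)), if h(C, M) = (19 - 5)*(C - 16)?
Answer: 97196/179 ≈ 542.99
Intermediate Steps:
h(C, M) = -224 + 14*C (h(C, M) = 14*(-16 + C) = -224 + 14*C)
-460 + 458*(h(-12, -13)/(-179)) = -460 + 458*((-224 + 14*(-12))/(-179)) = -460 + 458*((-224 - 168)*(-1/179)) = -460 + 458*(-392*(-1/179)) = -460 + 458*(392/179) = -460 + 179536/179 = 97196/179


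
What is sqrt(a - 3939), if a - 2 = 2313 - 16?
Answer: 2*I*sqrt(410) ≈ 40.497*I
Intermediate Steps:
a = 2299 (a = 2 + (2313 - 16) = 2 + 2297 = 2299)
sqrt(a - 3939) = sqrt(2299 - 3939) = sqrt(-1640) = 2*I*sqrt(410)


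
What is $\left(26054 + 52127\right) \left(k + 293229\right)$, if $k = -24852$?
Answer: $20981982237$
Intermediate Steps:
$\left(26054 + 52127\right) \left(k + 293229\right) = \left(26054 + 52127\right) \left(-24852 + 293229\right) = 78181 \cdot 268377 = 20981982237$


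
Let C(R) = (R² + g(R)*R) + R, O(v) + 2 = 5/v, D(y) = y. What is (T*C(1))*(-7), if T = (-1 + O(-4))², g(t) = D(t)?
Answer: -6069/16 ≈ -379.31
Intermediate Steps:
O(v) = -2 + 5/v
g(t) = t
C(R) = R + 2*R² (C(R) = (R² + R*R) + R = (R² + R²) + R = 2*R² + R = R + 2*R²)
T = 289/16 (T = (-1 + (-2 + 5/(-4)))² = (-1 + (-2 + 5*(-¼)))² = (-1 + (-2 - 5/4))² = (-1 - 13/4)² = (-17/4)² = 289/16 ≈ 18.063)
(T*C(1))*(-7) = (289*(1*(1 + 2*1))/16)*(-7) = (289*(1*(1 + 2))/16)*(-7) = (289*(1*3)/16)*(-7) = ((289/16)*3)*(-7) = (867/16)*(-7) = -6069/16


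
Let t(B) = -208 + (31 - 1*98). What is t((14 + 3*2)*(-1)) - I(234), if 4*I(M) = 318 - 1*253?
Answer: -1165/4 ≈ -291.25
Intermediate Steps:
I(M) = 65/4 (I(M) = (318 - 1*253)/4 = (318 - 253)/4 = (¼)*65 = 65/4)
t(B) = -275 (t(B) = -208 + (31 - 98) = -208 - 67 = -275)
t((14 + 3*2)*(-1)) - I(234) = -275 - 1*65/4 = -275 - 65/4 = -1165/4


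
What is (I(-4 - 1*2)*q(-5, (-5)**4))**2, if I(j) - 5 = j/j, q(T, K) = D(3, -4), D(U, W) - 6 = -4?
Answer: 144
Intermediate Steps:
D(U, W) = 2 (D(U, W) = 6 - 4 = 2)
q(T, K) = 2
I(j) = 6 (I(j) = 5 + j/j = 5 + 1 = 6)
(I(-4 - 1*2)*q(-5, (-5)**4))**2 = (6*2)**2 = 12**2 = 144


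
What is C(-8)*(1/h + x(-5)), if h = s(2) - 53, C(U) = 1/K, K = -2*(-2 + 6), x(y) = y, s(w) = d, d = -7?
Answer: 301/480 ≈ 0.62708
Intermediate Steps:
s(w) = -7
K = -8 (K = -2*4 = -8)
C(U) = -⅛ (C(U) = 1/(-8) = -⅛)
h = -60 (h = -7 - 53 = -60)
C(-8)*(1/h + x(-5)) = -(1/(-60) - 5)/8 = -(-1/60 - 5)/8 = -⅛*(-301/60) = 301/480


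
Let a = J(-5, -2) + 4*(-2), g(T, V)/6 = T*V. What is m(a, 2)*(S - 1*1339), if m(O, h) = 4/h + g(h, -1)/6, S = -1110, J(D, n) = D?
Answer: 0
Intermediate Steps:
g(T, V) = 6*T*V (g(T, V) = 6*(T*V) = 6*T*V)
a = -13 (a = -5 + 4*(-2) = -5 - 8 = -13)
m(O, h) = -h + 4/h (m(O, h) = 4/h + (6*h*(-1))/6 = 4/h - 6*h*(1/6) = 4/h - h = -h + 4/h)
m(a, 2)*(S - 1*1339) = (-1*2 + 4/2)*(-1110 - 1*1339) = (-2 + 4*(1/2))*(-1110 - 1339) = (-2 + 2)*(-2449) = 0*(-2449) = 0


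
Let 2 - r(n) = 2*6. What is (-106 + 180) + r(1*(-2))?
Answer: 64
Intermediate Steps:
r(n) = -10 (r(n) = 2 - 2*6 = 2 - 1*12 = 2 - 12 = -10)
(-106 + 180) + r(1*(-2)) = (-106 + 180) - 10 = 74 - 10 = 64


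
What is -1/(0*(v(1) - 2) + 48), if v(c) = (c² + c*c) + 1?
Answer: -1/48 ≈ -0.020833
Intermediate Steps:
v(c) = 1 + 2*c² (v(c) = (c² + c²) + 1 = 2*c² + 1 = 1 + 2*c²)
-1/(0*(v(1) - 2) + 48) = -1/(0*((1 + 2*1²) - 2) + 48) = -1/(0*((1 + 2*1) - 2) + 48) = -1/(0*((1 + 2) - 2) + 48) = -1/(0*(3 - 2) + 48) = -1/(0*1 + 48) = -1/(0 + 48) = -1/48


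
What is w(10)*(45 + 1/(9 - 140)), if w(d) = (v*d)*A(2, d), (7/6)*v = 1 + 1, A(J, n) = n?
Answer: 1010400/131 ≈ 7713.0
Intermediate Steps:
v = 12/7 (v = 6*(1 + 1)/7 = (6/7)*2 = 12/7 ≈ 1.7143)
w(d) = 12*d²/7 (w(d) = (12*d/7)*d = 12*d²/7)
w(10)*(45 + 1/(9 - 140)) = ((12/7)*10²)*(45 + 1/(9 - 140)) = ((12/7)*100)*(45 + 1/(-131)) = 1200*(45 - 1/131)/7 = (1200/7)*(5894/131) = 1010400/131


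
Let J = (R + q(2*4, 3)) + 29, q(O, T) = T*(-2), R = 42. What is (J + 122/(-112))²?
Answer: 12809241/3136 ≈ 4084.6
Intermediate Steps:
q(O, T) = -2*T
J = 65 (J = (42 - 2*3) + 29 = (42 - 6) + 29 = 36 + 29 = 65)
(J + 122/(-112))² = (65 + 122/(-112))² = (65 + 122*(-1/112))² = (65 - 61/56)² = (3579/56)² = 12809241/3136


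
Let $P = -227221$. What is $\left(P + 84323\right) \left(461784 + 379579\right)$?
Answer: $-120229089974$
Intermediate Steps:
$\left(P + 84323\right) \left(461784 + 379579\right) = \left(-227221 + 84323\right) \left(461784 + 379579\right) = \left(-142898\right) 841363 = -120229089974$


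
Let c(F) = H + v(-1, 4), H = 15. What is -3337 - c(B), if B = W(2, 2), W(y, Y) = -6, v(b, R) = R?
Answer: -3356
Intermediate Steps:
B = -6
c(F) = 19 (c(F) = 15 + 4 = 19)
-3337 - c(B) = -3337 - 1*19 = -3337 - 19 = -3356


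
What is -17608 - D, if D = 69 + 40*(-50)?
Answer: -15677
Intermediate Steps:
D = -1931 (D = 69 - 2000 = -1931)
-17608 - D = -17608 - 1*(-1931) = -17608 + 1931 = -15677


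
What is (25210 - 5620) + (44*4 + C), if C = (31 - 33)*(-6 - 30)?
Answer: 19838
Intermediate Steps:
C = 72 (C = -2*(-36) = 72)
(25210 - 5620) + (44*4 + C) = (25210 - 5620) + (44*4 + 72) = 19590 + (176 + 72) = 19590 + 248 = 19838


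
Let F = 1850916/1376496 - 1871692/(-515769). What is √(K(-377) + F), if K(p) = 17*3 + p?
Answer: I*√28662117022075095937/298802174 ≈ 17.917*I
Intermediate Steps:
K(p) = 51 + p
F = 32694644867/6573647828 (F = 1850916*(1/1376496) - 1871692*(-1/515769) = 154243/114708 + 1871692/515769 = 32694644867/6573647828 ≈ 4.9736)
√(K(-377) + F) = √((51 - 377) + 32694644867/6573647828) = √(-326 + 32694644867/6573647828) = √(-2110314547061/6573647828) = I*√28662117022075095937/298802174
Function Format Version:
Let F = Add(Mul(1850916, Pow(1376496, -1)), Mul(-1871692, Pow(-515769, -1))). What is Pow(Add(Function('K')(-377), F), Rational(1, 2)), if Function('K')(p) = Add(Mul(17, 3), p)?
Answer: Mul(Rational(1, 298802174), I, Pow(28662117022075095937, Rational(1, 2))) ≈ Mul(17.917, I)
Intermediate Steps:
Function('K')(p) = Add(51, p)
F = Rational(32694644867, 6573647828) (F = Add(Mul(1850916, Rational(1, 1376496)), Mul(-1871692, Rational(-1, 515769))) = Add(Rational(154243, 114708), Rational(1871692, 515769)) = Rational(32694644867, 6573647828) ≈ 4.9736)
Pow(Add(Function('K')(-377), F), Rational(1, 2)) = Pow(Add(Add(51, -377), Rational(32694644867, 6573647828)), Rational(1, 2)) = Pow(Add(-326, Rational(32694644867, 6573647828)), Rational(1, 2)) = Pow(Rational(-2110314547061, 6573647828), Rational(1, 2)) = Mul(Rational(1, 298802174), I, Pow(28662117022075095937, Rational(1, 2)))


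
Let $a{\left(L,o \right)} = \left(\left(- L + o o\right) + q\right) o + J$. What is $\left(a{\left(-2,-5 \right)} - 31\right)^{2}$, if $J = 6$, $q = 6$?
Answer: $36100$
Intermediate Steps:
$a{\left(L,o \right)} = 6 + o \left(6 + o^{2} - L\right)$ ($a{\left(L,o \right)} = \left(\left(- L + o o\right) + 6\right) o + 6 = \left(\left(- L + o^{2}\right) + 6\right) o + 6 = \left(\left(o^{2} - L\right) + 6\right) o + 6 = \left(6 + o^{2} - L\right) o + 6 = o \left(6 + o^{2} - L\right) + 6 = 6 + o \left(6 + o^{2} - L\right)$)
$\left(a{\left(-2,-5 \right)} - 31\right)^{2} = \left(\left(6 + \left(-5\right)^{3} + 6 \left(-5\right) - \left(-2\right) \left(-5\right)\right) - 31\right)^{2} = \left(\left(6 - 125 - 30 - 10\right) - 31\right)^{2} = \left(-159 - 31\right)^{2} = \left(-190\right)^{2} = 36100$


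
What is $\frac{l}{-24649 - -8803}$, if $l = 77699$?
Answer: $- \frac{77699}{15846} \approx -4.9034$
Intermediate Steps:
$\frac{l}{-24649 - -8803} = \frac{77699}{-24649 - -8803} = \frac{77699}{-24649 + 8803} = \frac{77699}{-15846} = 77699 \left(- \frac{1}{15846}\right) = - \frac{77699}{15846}$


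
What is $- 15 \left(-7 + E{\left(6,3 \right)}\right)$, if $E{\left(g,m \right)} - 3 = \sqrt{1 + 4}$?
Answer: $60 - 15 \sqrt{5} \approx 26.459$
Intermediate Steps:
$E{\left(g,m \right)} = 3 + \sqrt{5}$ ($E{\left(g,m \right)} = 3 + \sqrt{1 + 4} = 3 + \sqrt{5}$)
$- 15 \left(-7 + E{\left(6,3 \right)}\right) = - 15 \left(-7 + \left(3 + \sqrt{5}\right)\right) = - 15 \left(-4 + \sqrt{5}\right) = 60 - 15 \sqrt{5}$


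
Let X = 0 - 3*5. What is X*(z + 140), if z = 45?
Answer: -2775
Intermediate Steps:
X = -15 (X = 0 - 15 = -15)
X*(z + 140) = -15*(45 + 140) = -15*185 = -2775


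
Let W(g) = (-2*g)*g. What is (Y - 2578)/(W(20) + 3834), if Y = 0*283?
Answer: -1289/1517 ≈ -0.84970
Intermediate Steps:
Y = 0
W(g) = -2*g²
(Y - 2578)/(W(20) + 3834) = (0 - 2578)/(-2*20² + 3834) = -2578/(-2*400 + 3834) = -2578/(-800 + 3834) = -2578/3034 = -2578*1/3034 = -1289/1517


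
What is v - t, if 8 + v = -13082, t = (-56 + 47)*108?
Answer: -12118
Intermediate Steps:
t = -972 (t = -9*108 = -972)
v = -13090 (v = -8 - 13082 = -13090)
v - t = -13090 - 1*(-972) = -13090 + 972 = -12118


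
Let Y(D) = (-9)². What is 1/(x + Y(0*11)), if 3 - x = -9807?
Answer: 1/9891 ≈ 0.00010110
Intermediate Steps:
x = 9810 (x = 3 - 1*(-9807) = 3 + 9807 = 9810)
Y(D) = 81
1/(x + Y(0*11)) = 1/(9810 + 81) = 1/9891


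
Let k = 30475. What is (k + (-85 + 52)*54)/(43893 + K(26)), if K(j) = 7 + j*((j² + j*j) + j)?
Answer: 28693/79728 ≈ 0.35989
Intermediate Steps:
K(j) = 7 + j*(j + 2*j²) (K(j) = 7 + j*((j² + j²) + j) = 7 + j*(2*j² + j) = 7 + j*(j + 2*j²))
(k + (-85 + 52)*54)/(43893 + K(26)) = (30475 + (-85 + 52)*54)/(43893 + (7 + 26² + 2*26³)) = (30475 - 33*54)/(43893 + (7 + 676 + 2*17576)) = (30475 - 1782)/(43893 + (7 + 676 + 35152)) = 28693/(43893 + 35835) = 28693/79728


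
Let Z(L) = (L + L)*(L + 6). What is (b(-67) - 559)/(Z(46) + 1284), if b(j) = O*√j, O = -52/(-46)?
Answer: -559/6068 + 13*I*√67/69782 ≈ -0.092123 + 0.0015249*I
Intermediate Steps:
O = 26/23 (O = -52*(-1/46) = 26/23 ≈ 1.1304)
Z(L) = 2*L*(6 + L) (Z(L) = (2*L)*(6 + L) = 2*L*(6 + L))
b(j) = 26*√j/23
(b(-67) - 559)/(Z(46) + 1284) = (26*√(-67)/23 - 559)/(2*46*(6 + 46) + 1284) = (26*(I*√67)/23 - 559)/(2*46*52 + 1284) = (26*I*√67/23 - 559)/(4784 + 1284) = (-559 + 26*I*√67/23)/6068 = (-559 + 26*I*√67/23)*(1/6068) = -559/6068 + 13*I*√67/69782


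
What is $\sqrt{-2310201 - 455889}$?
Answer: $i \sqrt{2766090} \approx 1663.2 i$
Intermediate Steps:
$\sqrt{-2310201 - 455889} = \sqrt{-2766090} = i \sqrt{2766090}$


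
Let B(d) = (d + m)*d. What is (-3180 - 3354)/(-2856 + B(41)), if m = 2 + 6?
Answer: 54/7 ≈ 7.7143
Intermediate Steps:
m = 8
B(d) = d*(8 + d) (B(d) = (d + 8)*d = (8 + d)*d = d*(8 + d))
(-3180 - 3354)/(-2856 + B(41)) = (-3180 - 3354)/(-2856 + 41*(8 + 41)) = -6534/(-2856 + 41*49) = -6534/(-2856 + 2009) = -6534/(-847) = -6534*(-1/847) = 54/7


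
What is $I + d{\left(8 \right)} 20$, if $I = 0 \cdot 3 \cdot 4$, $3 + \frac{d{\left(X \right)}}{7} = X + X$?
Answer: $1820$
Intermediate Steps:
$d{\left(X \right)} = -21 + 14 X$ ($d{\left(X \right)} = -21 + 7 \left(X + X\right) = -21 + 7 \cdot 2 X = -21 + 14 X$)
$I = 0$ ($I = 0 \cdot 4 = 0$)
$I + d{\left(8 \right)} 20 = 0 + \left(-21 + 14 \cdot 8\right) 20 = 0 + \left(-21 + 112\right) 20 = 0 + 91 \cdot 20 = 0 + 1820 = 1820$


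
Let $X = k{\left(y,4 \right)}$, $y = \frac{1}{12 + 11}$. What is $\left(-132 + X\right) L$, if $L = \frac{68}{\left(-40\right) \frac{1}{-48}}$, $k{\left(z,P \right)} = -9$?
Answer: $- \frac{57528}{5} \approx -11506.0$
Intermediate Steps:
$y = \frac{1}{23} \approx 0.043478$
$L = \frac{408}{5}$ ($L = \frac{68}{\left(-40\right) \left(- \frac{1}{48}\right)} = \frac{68}{\frac{5}{6}} = 68 \cdot \frac{6}{5} = \frac{408}{5} \approx 81.6$)
$X = -9$
$\left(-132 + X\right) L = \left(-132 - 9\right) \frac{408}{5} = \left(-141\right) \frac{408}{5} = - \frac{57528}{5}$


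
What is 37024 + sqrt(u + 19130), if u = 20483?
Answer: 37024 + sqrt(39613) ≈ 37223.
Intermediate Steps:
37024 + sqrt(u + 19130) = 37024 + sqrt(20483 + 19130) = 37024 + sqrt(39613)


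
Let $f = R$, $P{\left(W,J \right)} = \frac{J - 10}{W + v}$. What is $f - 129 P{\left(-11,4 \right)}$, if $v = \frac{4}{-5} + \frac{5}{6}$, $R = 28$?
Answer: $- \frac{14008}{329} \approx -42.578$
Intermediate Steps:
$v = \frac{1}{30}$ ($v = 4 \left(- \frac{1}{5}\right) + 5 \cdot \frac{1}{6} = - \frac{4}{5} + \frac{5}{6} = \frac{1}{30} \approx 0.033333$)
$P{\left(W,J \right)} = \frac{-10 + J}{\frac{1}{30} + W}$ ($P{\left(W,J \right)} = \frac{J - 10}{W + \frac{1}{30}} = \frac{-10 + J}{\frac{1}{30} + W}$)
$f = 28$
$f - 129 P{\left(-11,4 \right)} = 28 - 129 \frac{30 \left(-10 + 4\right)}{1 + 30 \left(-11\right)} = 28 - 129 \cdot 30 \frac{1}{1 - 330} \left(-6\right) = 28 - 129 \cdot 30 \frac{1}{-329} \left(-6\right) = 28 - 129 \cdot 30 \left(- \frac{1}{329}\right) \left(-6\right) = 28 - \frac{23220}{329} = - \frac{14008}{329}$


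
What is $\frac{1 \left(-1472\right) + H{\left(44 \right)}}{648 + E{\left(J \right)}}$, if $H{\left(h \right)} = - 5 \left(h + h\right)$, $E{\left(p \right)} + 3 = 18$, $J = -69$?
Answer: $- \frac{1912}{663} \approx -2.8839$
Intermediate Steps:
$E{\left(p \right)} = 15$ ($E{\left(p \right)} = -3 + 18 = 15$)
$H{\left(h \right)} = - 10 h$ ($H{\left(h \right)} = - 5 \cdot 2 h = - 10 h$)
$\frac{1 \left(-1472\right) + H{\left(44 \right)}}{648 + E{\left(J \right)}} = \frac{1 \left(-1472\right) - 440}{648 + 15} = \frac{-1472 - 440}{663} = \left(-1912\right) \frac{1}{663} = - \frac{1912}{663}$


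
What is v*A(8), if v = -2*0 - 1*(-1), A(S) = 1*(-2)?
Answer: -2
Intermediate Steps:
A(S) = -2
v = 1 (v = 0 + 1 = 1)
v*A(8) = 1*(-2) = -2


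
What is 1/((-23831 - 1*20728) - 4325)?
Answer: -1/48884 ≈ -2.0457e-5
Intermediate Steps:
1/((-23831 - 1*20728) - 4325) = 1/((-23831 - 20728) - 4325) = 1/(-44559 - 4325) = 1/(-48884) = -1/48884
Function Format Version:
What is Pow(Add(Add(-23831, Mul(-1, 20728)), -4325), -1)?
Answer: Rational(-1, 48884) ≈ -2.0457e-5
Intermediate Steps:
Pow(Add(Add(-23831, Mul(-1, 20728)), -4325), -1) = Pow(Add(Add(-23831, -20728), -4325), -1) = Pow(Add(-44559, -4325), -1) = Pow(-48884, -1) = Rational(-1, 48884)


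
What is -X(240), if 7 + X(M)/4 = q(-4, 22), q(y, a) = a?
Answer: -60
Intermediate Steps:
X(M) = 60 (X(M) = -28 + 4*22 = -28 + 88 = 60)
-X(240) = -1*60 = -60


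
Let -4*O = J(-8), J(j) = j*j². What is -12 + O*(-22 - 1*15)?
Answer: -4748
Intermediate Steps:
J(j) = j³
O = 128 (O = -¼*(-8)³ = -¼*(-512) = 128)
-12 + O*(-22 - 1*15) = -12 + 128*(-22 - 1*15) = -12 + 128*(-22 - 15) = -12 + 128*(-37) = -12 - 4736 = -4748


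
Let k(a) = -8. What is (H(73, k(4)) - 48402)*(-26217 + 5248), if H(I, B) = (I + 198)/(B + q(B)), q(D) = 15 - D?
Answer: 15218440471/15 ≈ 1.0146e+9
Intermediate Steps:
H(I, B) = 66/5 + I/15 (H(I, B) = (I + 198)/(B + (15 - B)) = (198 + I)/15 = (198 + I)*(1/15) = 66/5 + I/15)
(H(73, k(4)) - 48402)*(-26217 + 5248) = ((66/5 + (1/15)*73) - 48402)*(-26217 + 5248) = ((66/5 + 73/15) - 48402)*(-20969) = (271/15 - 48402)*(-20969) = -725759/15*(-20969) = 15218440471/15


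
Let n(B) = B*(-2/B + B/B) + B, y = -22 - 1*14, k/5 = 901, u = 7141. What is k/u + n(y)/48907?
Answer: 219797601/349244887 ≈ 0.62935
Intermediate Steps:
k = 4505 (k = 5*901 = 4505)
y = -36 (y = -22 - 14 = -36)
n(B) = B + B*(1 - 2/B) (n(B) = B*(-2/B + 1) + B = B*(1 - 2/B) + B = B + B*(1 - 2/B))
k/u + n(y)/48907 = 4505/7141 + (-2 + 2*(-36))/48907 = 4505*(1/7141) + (-2 - 72)*(1/48907) = 4505/7141 - 74*1/48907 = 4505/7141 - 74/48907 = 219797601/349244887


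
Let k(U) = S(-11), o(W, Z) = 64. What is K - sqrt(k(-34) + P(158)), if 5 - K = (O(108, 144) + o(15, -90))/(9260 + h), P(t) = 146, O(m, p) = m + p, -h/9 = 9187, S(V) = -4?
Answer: 367431/73423 - sqrt(142) ≈ -6.9121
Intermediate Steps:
h = -82683 (h = -9*9187 = -82683)
k(U) = -4
K = 367431/73423 (K = 5 - ((108 + 144) + 64)/(9260 - 82683) = 5 - (252 + 64)/(-73423) = 5 - 316*(-1)/73423 = 5 - 1*(-316/73423) = 5 + 316/73423 = 367431/73423 ≈ 5.0043)
K - sqrt(k(-34) + P(158)) = 367431/73423 - sqrt(-4 + 146) = 367431/73423 - sqrt(142)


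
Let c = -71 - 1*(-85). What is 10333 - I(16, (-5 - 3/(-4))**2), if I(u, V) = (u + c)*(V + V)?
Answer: 36997/4 ≈ 9249.3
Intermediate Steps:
c = 14 (c = -71 + 85 = 14)
I(u, V) = 2*V*(14 + u) (I(u, V) = (u + 14)*(V + V) = (14 + u)*(2*V) = 2*V*(14 + u))
10333 - I(16, (-5 - 3/(-4))**2) = 10333 - 2*(-5 - 3/(-4))**2*(14 + 16) = 10333 - 2*(-5 - 3*(-1/4))**2*30 = 10333 - 2*(-5 + 3/4)**2*30 = 10333 - 2*(-17/4)**2*30 = 10333 - 2*289*30/16 = 10333 - 1*4335/4 = 10333 - 4335/4 = 36997/4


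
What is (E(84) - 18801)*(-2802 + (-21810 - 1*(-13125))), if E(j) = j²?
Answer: 134914815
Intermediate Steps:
(E(84) - 18801)*(-2802 + (-21810 - 1*(-13125))) = (84² - 18801)*(-2802 + (-21810 - 1*(-13125))) = (7056 - 18801)*(-2802 + (-21810 + 13125)) = -11745*(-2802 - 8685) = -11745*(-11487) = 134914815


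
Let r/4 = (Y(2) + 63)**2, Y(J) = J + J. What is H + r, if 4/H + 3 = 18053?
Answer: 162052902/9025 ≈ 17956.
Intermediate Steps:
H = 2/9025 (H = 4/(-3 + 18053) = 4/18050 = 4*(1/18050) = 2/9025 ≈ 0.00022161)
Y(J) = 2*J
r = 17956 (r = 4*(2*2 + 63)**2 = 4*(4 + 63)**2 = 4*67**2 = 4*4489 = 17956)
H + r = 2/9025 + 17956 = 162052902/9025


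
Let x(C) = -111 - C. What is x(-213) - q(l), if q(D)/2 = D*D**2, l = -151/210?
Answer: 475753951/4630500 ≈ 102.74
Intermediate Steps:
l = -151/210 (l = -151*1/210 = -151/210 ≈ -0.71905)
q(D) = 2*D**3 (q(D) = 2*(D*D**2) = 2*D**3)
x(-213) - q(l) = (-111 - 1*(-213)) - 2*(-151/210)**3 = (-111 + 213) - 2*(-3442951)/9261000 = 102 - 1*(-3442951/4630500) = 102 + 3442951/4630500 = 475753951/4630500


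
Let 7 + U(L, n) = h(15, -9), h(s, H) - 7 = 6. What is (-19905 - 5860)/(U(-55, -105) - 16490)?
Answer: 25765/16484 ≈ 1.5630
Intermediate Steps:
h(s, H) = 13 (h(s, H) = 7 + 6 = 13)
U(L, n) = 6 (U(L, n) = -7 + 13 = 6)
(-19905 - 5860)/(U(-55, -105) - 16490) = (-19905 - 5860)/(6 - 16490) = -25765/(-16484) = -25765*(-1/16484) = 25765/16484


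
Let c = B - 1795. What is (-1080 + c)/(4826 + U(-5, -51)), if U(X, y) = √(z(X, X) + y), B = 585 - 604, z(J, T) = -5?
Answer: -3491611/5822583 + 1447*I*√14/5822583 ≈ -0.59967 + 0.00092986*I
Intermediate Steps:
B = -19
c = -1814 (c = -19 - 1795 = -1814)
U(X, y) = √(-5 + y)
(-1080 + c)/(4826 + U(-5, -51)) = (-1080 - 1814)/(4826 + √(-5 - 51)) = -2894/(4826 + √(-56)) = -2894/(4826 + 2*I*√14)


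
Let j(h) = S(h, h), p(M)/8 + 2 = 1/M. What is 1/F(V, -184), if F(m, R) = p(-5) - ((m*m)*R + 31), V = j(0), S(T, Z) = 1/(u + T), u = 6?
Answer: -45/1957 ≈ -0.022994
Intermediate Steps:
p(M) = -16 + 8/M
S(T, Z) = 1/(6 + T)
j(h) = 1/(6 + h)
V = 1/6 (V = 1/(6 + 0) = 1/6 ≈ 0.16667)
F(m, R) = -243/5 - R*m**2 (F(m, R) = (-16 + 8/(-5)) - ((m*m)*R + 31) = (-16 + 8*(-1/5)) - (m**2*R + 31) = (-16 - 8/5) - (R*m**2 + 31) = -88/5 - (31 + R*m**2) = -88/5 + (-31 - R*m**2) = -243/5 - R*m**2)
1/F(V, -184) = 1/(-243/5 - 1*(-184)*(1/6)**2) = 1/(-243/5 - 1*(-184)*1/36) = 1/(-243/5 + 46/9) = 1/(-1957/45) = -45/1957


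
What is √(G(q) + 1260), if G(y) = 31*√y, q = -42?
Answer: √(1260 + 31*I*√42) ≈ 35.608 + 2.821*I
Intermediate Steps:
√(G(q) + 1260) = √(31*√(-42) + 1260) = √(31*(I*√42) + 1260) = √(31*I*√42 + 1260) = √(1260 + 31*I*√42)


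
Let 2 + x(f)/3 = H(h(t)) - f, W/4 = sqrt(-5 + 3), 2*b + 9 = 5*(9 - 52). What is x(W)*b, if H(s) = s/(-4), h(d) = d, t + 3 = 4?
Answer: 756 + 1344*I*sqrt(2) ≈ 756.0 + 1900.7*I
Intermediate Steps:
t = 1 (t = -3 + 4 = 1)
H(s) = -s/4 (H(s) = s*(-1/4) = -s/4)
b = -112 (b = -9/2 + (5*(9 - 52))/2 = -9/2 + (5*(-43))/2 = -9/2 + (1/2)*(-215) = -9/2 - 215/2 = -112)
W = 4*I*sqrt(2) (W = 4*sqrt(-5 + 3) = 4*sqrt(-2) = 4*(I*sqrt(2)) = 4*I*sqrt(2) ≈ 5.6569*I)
x(f) = -27/4 - 3*f (x(f) = -6 + 3*(-1/4*1 - f) = -6 + 3*(-1/4 - f) = -6 + (-3/4 - 3*f) = -27/4 - 3*f)
x(W)*b = (-27/4 - 12*I*sqrt(2))*(-112) = 756 + 1344*I*sqrt(2)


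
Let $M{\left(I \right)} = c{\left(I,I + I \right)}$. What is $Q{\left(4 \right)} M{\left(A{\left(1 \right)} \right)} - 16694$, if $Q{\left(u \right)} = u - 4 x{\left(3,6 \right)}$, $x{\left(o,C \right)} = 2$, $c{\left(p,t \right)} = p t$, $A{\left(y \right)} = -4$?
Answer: $-16822$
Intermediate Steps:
$M{\left(I \right)} = 2 I^{2}$ ($M{\left(I \right)} = I \left(I + I\right) = I 2 I = 2 I^{2}$)
$Q{\left(u \right)} = -8 + u$ ($Q{\left(u \right)} = u - 8 = -8 + u$)
$Q{\left(4 \right)} M{\left(A{\left(1 \right)} \right)} - 16694 = \left(-8 + 4\right) 2 \left(-4\right)^{2} - 16694 = - 4 \cdot 2 \cdot 16 - 16694 = \left(-4\right) 32 - 16694 = -128 - 16694 = -16822$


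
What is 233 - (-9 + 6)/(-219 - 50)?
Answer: 62674/269 ≈ 232.99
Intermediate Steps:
233 - (-9 + 6)/(-219 - 50) = 233 - (-3)/(-269) = 233 - (-3)*(-1)/269 = 233 - 1*3/269 = 233 - 3/269 = 62674/269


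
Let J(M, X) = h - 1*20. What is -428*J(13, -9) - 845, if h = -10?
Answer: 11995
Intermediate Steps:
J(M, X) = -30 (J(M, X) = -10 - 1*20 = -10 - 20 = -30)
-428*J(13, -9) - 845 = -428*(-30) - 845 = 12840 - 845 = 11995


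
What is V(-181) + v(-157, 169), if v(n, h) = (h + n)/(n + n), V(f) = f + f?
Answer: -56840/157 ≈ -362.04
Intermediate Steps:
V(f) = 2*f
v(n, h) = (h + n)/(2*n) (v(n, h) = (h + n)/((2*n)) = (h + n)*(1/(2*n)) = (h + n)/(2*n))
V(-181) + v(-157, 169) = 2*(-181) + (½)*(169 - 157)/(-157) = -362 + (½)*(-1/157)*12 = -362 - 6/157 = -56840/157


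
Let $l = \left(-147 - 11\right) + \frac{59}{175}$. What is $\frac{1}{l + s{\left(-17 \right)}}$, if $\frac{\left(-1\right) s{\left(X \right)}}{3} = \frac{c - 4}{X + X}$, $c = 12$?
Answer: $- \frac{2975}{466947} \approx -0.0063712$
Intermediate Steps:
$s{\left(X \right)} = - \frac{12}{X}$ ($s{\left(X \right)} = - 3 \frac{12 - 4}{X + X} = - 3 \frac{8}{2 X} = - 3 \cdot 8 \frac{1}{2 X} = - 3 \frac{4}{X} = - \frac{12}{X}$)
$l = - \frac{27591}{175}$ ($l = -158 + 59 \cdot \frac{1}{175} = -158 + \frac{59}{175} = - \frac{27591}{175} \approx -157.66$)
$\frac{1}{l + s{\left(-17 \right)}} = \frac{1}{- \frac{27591}{175} - \frac{12}{-17}} = \frac{1}{- \frac{27591}{175} - - \frac{12}{17}} = \frac{1}{- \frac{27591}{175} + \frac{12}{17}} = \frac{1}{- \frac{466947}{2975}} = - \frac{2975}{466947}$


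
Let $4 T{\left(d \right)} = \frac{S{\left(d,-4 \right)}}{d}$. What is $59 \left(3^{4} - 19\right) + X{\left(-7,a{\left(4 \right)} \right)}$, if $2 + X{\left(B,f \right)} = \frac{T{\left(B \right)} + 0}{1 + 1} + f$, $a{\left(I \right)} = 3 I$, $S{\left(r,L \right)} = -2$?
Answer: $\frac{102705}{28} \approx 3668.0$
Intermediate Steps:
$T{\left(d \right)} = - \frac{1}{2 d}$ ($T{\left(d \right)} = \frac{\left(-2\right) \frac{1}{d}}{4} = - \frac{1}{2 d}$)
$X{\left(B,f \right)} = -2 + f - \frac{1}{4 B}$ ($X{\left(B,f \right)} = -2 + \left(\frac{- \frac{1}{2 B} + 0}{1 + 1} + f\right) = -2 + \left(\frac{\left(- \frac{1}{2}\right) \frac{1}{B}}{2} + f\right) = -2 + \left(- \frac{1}{2 B} \frac{1}{2} + f\right) = -2 + \left(- \frac{1}{4 B} + f\right) = -2 + \left(f - \frac{1}{4 B}\right) = -2 + f - \frac{1}{4 B}$)
$59 \left(3^{4} - 19\right) + X{\left(-7,a{\left(4 \right)} \right)} = 59 \left(3^{4} - 19\right) - \left(-10 - \frac{1}{28}\right) = 59 \left(81 - 19\right) - - \frac{281}{28} = 59 \cdot 62 + \left(-2 + 12 + \frac{1}{28}\right) = 3658 + \frac{281}{28} = \frac{102705}{28}$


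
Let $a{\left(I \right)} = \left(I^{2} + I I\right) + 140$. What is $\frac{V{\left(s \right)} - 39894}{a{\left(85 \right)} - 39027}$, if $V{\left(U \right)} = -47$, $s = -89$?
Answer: $\frac{39941}{24437} \approx 1.6344$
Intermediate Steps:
$a{\left(I \right)} = 140 + 2 I^{2}$ ($a{\left(I \right)} = \left(I^{2} + I^{2}\right) + 140 = 2 I^{2} + 140 = 140 + 2 I^{2}$)
$\frac{V{\left(s \right)} - 39894}{a{\left(85 \right)} - 39027} = \frac{-47 - 39894}{\left(140 + 2 \cdot 85^{2}\right) - 39027} = - \frac{39941}{\left(140 + 2 \cdot 7225\right) - 39027} = - \frac{39941}{\left(140 + 14450\right) - 39027} = - \frac{39941}{14590 - 39027} = - \frac{39941}{-24437} = \left(-39941\right) \left(- \frac{1}{24437}\right) = \frac{39941}{24437}$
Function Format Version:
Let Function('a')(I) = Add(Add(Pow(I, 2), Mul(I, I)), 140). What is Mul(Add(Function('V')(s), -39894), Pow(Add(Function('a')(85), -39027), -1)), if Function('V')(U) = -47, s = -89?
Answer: Rational(39941, 24437) ≈ 1.6344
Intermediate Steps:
Function('a')(I) = Add(140, Mul(2, Pow(I, 2))) (Function('a')(I) = Add(Add(Pow(I, 2), Pow(I, 2)), 140) = Add(Mul(2, Pow(I, 2)), 140) = Add(140, Mul(2, Pow(I, 2))))
Mul(Add(Function('V')(s), -39894), Pow(Add(Function('a')(85), -39027), -1)) = Mul(Add(-47, -39894), Pow(Add(Add(140, Mul(2, Pow(85, 2))), -39027), -1)) = Mul(-39941, Pow(Add(Add(140, Mul(2, 7225)), -39027), -1)) = Mul(-39941, Pow(Add(Add(140, 14450), -39027), -1)) = Mul(-39941, Pow(Add(14590, -39027), -1)) = Mul(-39941, Pow(-24437, -1)) = Mul(-39941, Rational(-1, 24437)) = Rational(39941, 24437)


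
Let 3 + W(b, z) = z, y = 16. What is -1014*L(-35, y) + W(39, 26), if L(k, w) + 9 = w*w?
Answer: -250435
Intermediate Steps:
W(b, z) = -3 + z
L(k, w) = -9 + w**2 (L(k, w) = -9 + w*w = -9 + w**2)
-1014*L(-35, y) + W(39, 26) = -1014*(-9 + 16**2) + (-3 + 26) = -1014*(-9 + 256) + 23 = -1014*247 + 23 = -250458 + 23 = -250435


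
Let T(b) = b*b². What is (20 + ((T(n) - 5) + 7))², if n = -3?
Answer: 25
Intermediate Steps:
T(b) = b³
(20 + ((T(n) - 5) + 7))² = (20 + (((-3)³ - 5) + 7))² = (20 + ((-27 - 5) + 7))² = (20 + (-32 + 7))² = (20 - 25)² = (-5)² = 25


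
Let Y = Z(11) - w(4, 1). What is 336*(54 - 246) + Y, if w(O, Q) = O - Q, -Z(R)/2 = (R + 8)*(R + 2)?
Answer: -65009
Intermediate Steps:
Z(R) = -2*(2 + R)*(8 + R) (Z(R) = -2*(R + 8)*(R + 2) = -2*(8 + R)*(2 + R) = -2*(2 + R)*(8 + R))
Y = -497 (Y = (-32 - 20*11 - 2*11²) - (4 - 1*1) = (-32 - 220 - 2*121) - (4 - 1) = (-32 - 220 - 242) - 1*3 = -494 - 3 = -497)
336*(54 - 246) + Y = 336*(54 - 246) - 497 = 336*(-192) - 497 = -64512 - 497 = -65009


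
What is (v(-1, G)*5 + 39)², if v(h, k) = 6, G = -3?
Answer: 4761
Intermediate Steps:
(v(-1, G)*5 + 39)² = (6*5 + 39)² = (30 + 39)² = 69² = 4761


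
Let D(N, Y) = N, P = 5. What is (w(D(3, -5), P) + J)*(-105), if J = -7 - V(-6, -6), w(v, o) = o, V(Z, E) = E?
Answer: -420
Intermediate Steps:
J = -1 (J = -7 - 1*(-6) = -7 + 6 = -1)
(w(D(3, -5), P) + J)*(-105) = (5 - 1)*(-105) = 4*(-105) = -420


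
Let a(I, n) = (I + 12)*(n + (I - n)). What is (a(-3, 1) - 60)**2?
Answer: 7569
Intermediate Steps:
a(I, n) = I*(12 + I) (a(I, n) = (12 + I)*I = I*(12 + I))
(a(-3, 1) - 60)**2 = (-3*(12 - 3) - 60)**2 = (-3*9 - 60)**2 = (-27 - 60)**2 = (-87)**2 = 7569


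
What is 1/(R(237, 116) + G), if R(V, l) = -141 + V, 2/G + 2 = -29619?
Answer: 29621/2843614 ≈ 0.010417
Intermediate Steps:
G = -2/29621 (G = 2/(-2 - 29619) = 2/(-29621) = 2*(-1/29621) = -2/29621 ≈ -6.7520e-5)
1/(R(237, 116) + G) = 1/((-141 + 237) - 2/29621) = 1/(96 - 2/29621) = 1/(2843614/29621) = 29621/2843614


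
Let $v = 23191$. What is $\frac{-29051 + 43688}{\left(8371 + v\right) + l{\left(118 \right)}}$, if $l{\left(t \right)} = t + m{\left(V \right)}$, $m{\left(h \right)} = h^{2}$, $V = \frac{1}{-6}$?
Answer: $\frac{526932}{1140481} \approx 0.46203$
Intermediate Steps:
$V = - \frac{1}{6} \approx -0.16667$
$l{\left(t \right)} = \frac{1}{36} + t$ ($l{\left(t \right)} = t + \left(- \frac{1}{6}\right)^{2} = t + \frac{1}{36} = \frac{1}{36} + t$)
$\frac{-29051 + 43688}{\left(8371 + v\right) + l{\left(118 \right)}} = \frac{-29051 + 43688}{\left(8371 + 23191\right) + \left(\frac{1}{36} + 118\right)} = \frac{14637}{31562 + \frac{4249}{36}} = \frac{14637}{\frac{1140481}{36}} = 14637 \cdot \frac{36}{1140481} = \frac{526932}{1140481}$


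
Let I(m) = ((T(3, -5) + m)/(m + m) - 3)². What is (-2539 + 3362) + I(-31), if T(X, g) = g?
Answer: 796528/961 ≈ 828.85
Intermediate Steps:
I(m) = (-3 + (-5 + m)/(2*m))² (I(m) = ((-5 + m)/(m + m) - 3)² = ((-5 + m)/((2*m)) - 3)² = ((-5 + m)*(1/(2*m)) - 3)² = ((-5 + m)/(2*m) - 3)² = (-3 + (-5 + m)/(2*m))²)
(-2539 + 3362) + I(-31) = (-2539 + 3362) + (25/4)*(1 - 31)²/(-31)² = 823 + (25/4)*(1/961)*(-30)² = 823 + (25/4)*(1/961)*900 = 823 + 5625/961 = 796528/961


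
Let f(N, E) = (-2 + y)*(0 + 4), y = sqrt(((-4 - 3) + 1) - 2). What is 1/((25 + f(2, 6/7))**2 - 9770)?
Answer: -I/(272*sqrt(2) + 9609*I) ≈ -0.0001039 - 4.1594e-6*I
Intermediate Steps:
y = 2*I*sqrt(2) (y = sqrt((-7 + 1) - 2) = sqrt(-6 - 2) = sqrt(-8) = 2*I*sqrt(2) ≈ 2.8284*I)
f(N, E) = -8 + 8*I*sqrt(2) (f(N, E) = (-2 + 2*I*sqrt(2))*(0 + 4) = (-2 + 2*I*sqrt(2))*4 = -8 + 8*I*sqrt(2))
1/((25 + f(2, 6/7))**2 - 9770) = 1/((25 + (-8 + 8*I*sqrt(2)))**2 - 9770) = 1/((17 + 8*I*sqrt(2))**2 - 9770) = 1/(-9770 + (17 + 8*I*sqrt(2))**2)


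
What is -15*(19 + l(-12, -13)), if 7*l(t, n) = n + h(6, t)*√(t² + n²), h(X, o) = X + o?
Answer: -1800/7 + 90*√313/7 ≈ -29.677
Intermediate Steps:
l(t, n) = n/7 + √(n² + t²)*(6 + t)/7 (l(t, n) = (n + (6 + t)*√(t² + n²))/7 = (n + (6 + t)*√(n² + t²))/7 = (n + √(n² + t²)*(6 + t))/7 = n/7 + √(n² + t²)*(6 + t)/7)
-15*(19 + l(-12, -13)) = -15*(19 + ((⅐)*(-13) + √((-13)² + (-12)²)*(6 - 12)/7)) = -15*(19 + (-13/7 + (⅐)*√(169 + 144)*(-6))) = -15*(19 + (-13/7 + (⅐)*√313*(-6))) = -15*(19 + (-13/7 - 6*√313/7)) = -15*(120/7 - 6*√313/7) = -1800/7 + 90*√313/7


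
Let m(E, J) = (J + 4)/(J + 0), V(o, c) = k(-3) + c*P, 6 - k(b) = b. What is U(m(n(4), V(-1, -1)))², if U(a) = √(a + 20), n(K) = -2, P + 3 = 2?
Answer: 107/5 ≈ 21.400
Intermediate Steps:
P = -1 (P = -3 + 2 = -1)
k(b) = 6 - b
V(o, c) = 9 - c (V(o, c) = (6 - 1*(-3)) + c*(-1) = (6 + 3) - c = 9 - c)
m(E, J) = (4 + J)/J
U(a) = √(20 + a)
U(m(n(4), V(-1, -1)))² = (√(20 + (4 + (9 - 1*(-1)))/(9 - 1*(-1))))² = (√(20 + (4 + (9 + 1))/(9 + 1)))² = (√(20 + (4 + 10)/10))² = (√(20 + (⅒)*14))² = (√(20 + 7/5))² = (√(107/5))² = (√535/5)² = 107/5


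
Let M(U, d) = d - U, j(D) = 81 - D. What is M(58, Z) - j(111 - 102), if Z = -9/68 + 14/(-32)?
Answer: -35515/272 ≈ -130.57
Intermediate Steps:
Z = -155/272 (Z = -9*1/68 + 14*(-1/32) = -9/68 - 7/16 = -155/272 ≈ -0.56985)
M(58, Z) - j(111 - 102) = (-155/272 - 1*58) - (81 - (111 - 102)) = (-155/272 - 58) - (81 - 1*9) = -15931/272 - (81 - 9) = -15931/272 - 1*72 = -15931/272 - 72 = -35515/272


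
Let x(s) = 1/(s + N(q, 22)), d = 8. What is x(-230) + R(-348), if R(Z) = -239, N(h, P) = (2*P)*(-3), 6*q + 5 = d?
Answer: -86519/362 ≈ -239.00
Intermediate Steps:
q = ½ (q = -⅚ + (⅙)*8 = -⅚ + 4/3 = ½ ≈ 0.50000)
N(h, P) = -6*P
x(s) = 1/(-132 + s) (x(s) = 1/(s - 6*22) = 1/(s - 132) = 1/(-132 + s))
x(-230) + R(-348) = 1/(-132 - 230) - 239 = 1/(-362) - 239 = -1/362 - 239 = -86519/362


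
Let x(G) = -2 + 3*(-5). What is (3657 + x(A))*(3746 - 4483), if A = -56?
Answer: -2682680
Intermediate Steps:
x(G) = -17 (x(G) = -2 - 15 = -17)
(3657 + x(A))*(3746 - 4483) = (3657 - 17)*(3746 - 4483) = 3640*(-737) = -2682680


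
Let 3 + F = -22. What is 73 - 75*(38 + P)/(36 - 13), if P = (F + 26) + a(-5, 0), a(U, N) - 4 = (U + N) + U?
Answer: -796/23 ≈ -34.609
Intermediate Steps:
F = -25 (F = -3 - 22 = -25)
a(U, N) = 4 + N + 2*U (a(U, N) = 4 + ((U + N) + U) = 4 + ((N + U) + U) = 4 + (N + 2*U) = 4 + N + 2*U)
P = -5 (P = (-25 + 26) + (4 + 0 + 2*(-5)) = 1 + (4 + 0 - 10) = 1 - 6 = -5)
73 - 75*(38 + P)/(36 - 13) = 73 - 75*(38 - 5)/(36 - 13) = 73 - 2475/23 = -796/23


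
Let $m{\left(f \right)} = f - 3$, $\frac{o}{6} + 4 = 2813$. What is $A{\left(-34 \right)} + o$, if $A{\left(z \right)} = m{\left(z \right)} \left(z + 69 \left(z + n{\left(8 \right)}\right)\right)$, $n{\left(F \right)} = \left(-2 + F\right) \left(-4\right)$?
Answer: $166186$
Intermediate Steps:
$n{\left(F \right)} = 8 - 4 F$
$o = 16854$ ($o = -24 + 6 \cdot 2813 = -24 + 16878 = 16854$)
$m{\left(f \right)} = -3 + f$
$A{\left(z \right)} = \left(-1656 + 70 z\right) \left(-3 + z\right)$ ($A{\left(z \right)} = \left(-3 + z\right) \left(z + 69 \left(z + \left(8 - 32\right)\right)\right) = \left(-3 + z\right) \left(z + 69 \left(z - 24\right)\right) = \left(-3 + z\right) \left(z + 69 \left(-24 + z\right)\right) = \left(-3 + z\right) \left(z + \left(-1656 + 69 z\right)\right) = \left(-3 + z\right) \left(-1656 + 70 z\right) = \left(-1656 + 70 z\right) \left(-3 + z\right)$)
$A{\left(-34 \right)} + o = 2 \left(-828 + 35 \left(-34\right)\right) \left(-3 - 34\right) + 16854 = 2 \left(-828 - 1190\right) \left(-37\right) + 16854 = 2 \left(-2018\right) \left(-37\right) + 16854 = 149332 + 16854 = 166186$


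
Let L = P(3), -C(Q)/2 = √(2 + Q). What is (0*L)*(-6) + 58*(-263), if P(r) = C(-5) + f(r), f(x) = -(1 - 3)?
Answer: -15254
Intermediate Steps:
f(x) = 2 (f(x) = -1*(-2) = 2)
C(Q) = -2*√(2 + Q)
P(r) = 2 - 2*I*√3 (P(r) = -2*√(2 - 5) + 2 = -2*I*√3 + 2 = 2 - 2*I*√3)
L = 2 - 2*I*√3 ≈ 2.0 - 3.4641*I
(0*L)*(-6) + 58*(-263) = (0*(2 - 2*I*√3))*(-6) + 58*(-263) = 0*(-6) - 15254 = 0 - 15254 = -15254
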